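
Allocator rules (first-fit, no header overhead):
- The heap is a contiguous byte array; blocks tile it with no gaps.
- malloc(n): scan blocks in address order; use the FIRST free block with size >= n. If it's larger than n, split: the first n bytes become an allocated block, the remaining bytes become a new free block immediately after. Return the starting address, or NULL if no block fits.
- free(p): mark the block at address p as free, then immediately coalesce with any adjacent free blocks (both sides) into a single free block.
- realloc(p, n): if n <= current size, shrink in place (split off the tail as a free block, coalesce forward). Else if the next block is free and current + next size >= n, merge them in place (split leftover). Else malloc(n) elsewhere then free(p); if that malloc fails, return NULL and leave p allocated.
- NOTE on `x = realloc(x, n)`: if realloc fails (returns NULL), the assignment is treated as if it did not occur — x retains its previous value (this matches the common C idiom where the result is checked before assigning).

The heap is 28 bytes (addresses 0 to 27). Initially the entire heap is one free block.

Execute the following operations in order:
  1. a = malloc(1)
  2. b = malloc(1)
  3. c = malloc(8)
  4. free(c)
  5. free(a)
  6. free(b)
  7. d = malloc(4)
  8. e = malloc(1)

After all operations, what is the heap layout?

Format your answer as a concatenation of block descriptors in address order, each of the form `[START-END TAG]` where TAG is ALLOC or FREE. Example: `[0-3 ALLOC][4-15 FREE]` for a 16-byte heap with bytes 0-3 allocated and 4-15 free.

Answer: [0-3 ALLOC][4-4 ALLOC][5-27 FREE]

Derivation:
Op 1: a = malloc(1) -> a = 0; heap: [0-0 ALLOC][1-27 FREE]
Op 2: b = malloc(1) -> b = 1; heap: [0-0 ALLOC][1-1 ALLOC][2-27 FREE]
Op 3: c = malloc(8) -> c = 2; heap: [0-0 ALLOC][1-1 ALLOC][2-9 ALLOC][10-27 FREE]
Op 4: free(c) -> (freed c); heap: [0-0 ALLOC][1-1 ALLOC][2-27 FREE]
Op 5: free(a) -> (freed a); heap: [0-0 FREE][1-1 ALLOC][2-27 FREE]
Op 6: free(b) -> (freed b); heap: [0-27 FREE]
Op 7: d = malloc(4) -> d = 0; heap: [0-3 ALLOC][4-27 FREE]
Op 8: e = malloc(1) -> e = 4; heap: [0-3 ALLOC][4-4 ALLOC][5-27 FREE]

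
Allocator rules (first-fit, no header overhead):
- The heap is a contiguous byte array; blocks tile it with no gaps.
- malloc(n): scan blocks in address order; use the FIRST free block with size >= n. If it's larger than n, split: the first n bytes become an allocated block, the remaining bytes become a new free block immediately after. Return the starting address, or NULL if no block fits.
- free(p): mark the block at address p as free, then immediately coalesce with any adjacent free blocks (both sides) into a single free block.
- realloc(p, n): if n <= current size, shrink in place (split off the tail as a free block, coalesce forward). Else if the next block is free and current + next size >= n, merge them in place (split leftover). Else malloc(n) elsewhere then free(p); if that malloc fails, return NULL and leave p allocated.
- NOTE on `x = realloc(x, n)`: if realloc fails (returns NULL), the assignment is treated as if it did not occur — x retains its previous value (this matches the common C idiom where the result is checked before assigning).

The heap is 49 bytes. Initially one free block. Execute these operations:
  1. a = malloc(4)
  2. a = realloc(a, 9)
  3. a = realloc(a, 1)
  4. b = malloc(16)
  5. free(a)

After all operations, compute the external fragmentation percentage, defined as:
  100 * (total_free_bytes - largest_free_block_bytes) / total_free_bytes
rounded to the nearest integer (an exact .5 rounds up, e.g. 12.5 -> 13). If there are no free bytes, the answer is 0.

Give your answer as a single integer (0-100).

Answer: 3

Derivation:
Op 1: a = malloc(4) -> a = 0; heap: [0-3 ALLOC][4-48 FREE]
Op 2: a = realloc(a, 9) -> a = 0; heap: [0-8 ALLOC][9-48 FREE]
Op 3: a = realloc(a, 1) -> a = 0; heap: [0-0 ALLOC][1-48 FREE]
Op 4: b = malloc(16) -> b = 1; heap: [0-0 ALLOC][1-16 ALLOC][17-48 FREE]
Op 5: free(a) -> (freed a); heap: [0-0 FREE][1-16 ALLOC][17-48 FREE]
Free blocks: [1 32] total_free=33 largest=32 -> 100*(33-32)/33 = 100/33 ≈ 3.030 -> rounds to 3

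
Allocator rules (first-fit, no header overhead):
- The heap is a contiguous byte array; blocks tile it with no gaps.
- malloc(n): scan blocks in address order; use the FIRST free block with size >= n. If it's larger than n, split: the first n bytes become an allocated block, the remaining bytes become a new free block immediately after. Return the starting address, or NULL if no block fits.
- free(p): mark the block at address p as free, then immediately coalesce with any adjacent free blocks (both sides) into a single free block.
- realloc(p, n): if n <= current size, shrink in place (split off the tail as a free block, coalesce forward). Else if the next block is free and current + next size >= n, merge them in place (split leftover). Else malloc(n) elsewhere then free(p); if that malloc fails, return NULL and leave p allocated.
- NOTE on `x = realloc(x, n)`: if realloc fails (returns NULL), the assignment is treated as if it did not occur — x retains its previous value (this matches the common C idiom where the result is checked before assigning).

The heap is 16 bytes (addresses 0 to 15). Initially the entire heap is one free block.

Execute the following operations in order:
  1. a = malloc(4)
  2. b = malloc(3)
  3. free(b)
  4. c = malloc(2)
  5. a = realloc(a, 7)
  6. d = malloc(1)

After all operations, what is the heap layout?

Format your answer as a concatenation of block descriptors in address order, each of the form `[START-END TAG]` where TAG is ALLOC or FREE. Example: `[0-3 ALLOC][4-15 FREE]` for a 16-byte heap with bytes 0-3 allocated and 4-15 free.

Op 1: a = malloc(4) -> a = 0; heap: [0-3 ALLOC][4-15 FREE]
Op 2: b = malloc(3) -> b = 4; heap: [0-3 ALLOC][4-6 ALLOC][7-15 FREE]
Op 3: free(b) -> (freed b); heap: [0-3 ALLOC][4-15 FREE]
Op 4: c = malloc(2) -> c = 4; heap: [0-3 ALLOC][4-5 ALLOC][6-15 FREE]
Op 5: a = realloc(a, 7) -> a = 6; heap: [0-3 FREE][4-5 ALLOC][6-12 ALLOC][13-15 FREE]
Op 6: d = malloc(1) -> d = 0; heap: [0-0 ALLOC][1-3 FREE][4-5 ALLOC][6-12 ALLOC][13-15 FREE]

Answer: [0-0 ALLOC][1-3 FREE][4-5 ALLOC][6-12 ALLOC][13-15 FREE]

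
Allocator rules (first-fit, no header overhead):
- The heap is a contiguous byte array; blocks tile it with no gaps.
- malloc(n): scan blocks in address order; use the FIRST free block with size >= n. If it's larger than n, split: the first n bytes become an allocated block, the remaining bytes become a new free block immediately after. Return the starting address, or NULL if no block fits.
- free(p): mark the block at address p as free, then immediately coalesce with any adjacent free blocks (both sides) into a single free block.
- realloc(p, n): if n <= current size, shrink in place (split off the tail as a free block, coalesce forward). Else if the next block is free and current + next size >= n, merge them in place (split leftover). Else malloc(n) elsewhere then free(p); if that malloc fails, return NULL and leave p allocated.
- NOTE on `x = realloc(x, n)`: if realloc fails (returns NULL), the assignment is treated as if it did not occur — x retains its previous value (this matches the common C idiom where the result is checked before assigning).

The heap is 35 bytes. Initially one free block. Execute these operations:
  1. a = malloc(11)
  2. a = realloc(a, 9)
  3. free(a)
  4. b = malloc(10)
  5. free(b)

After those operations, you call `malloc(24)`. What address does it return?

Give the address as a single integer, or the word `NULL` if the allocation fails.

Answer: 0

Derivation:
Op 1: a = malloc(11) -> a = 0; heap: [0-10 ALLOC][11-34 FREE]
Op 2: a = realloc(a, 9) -> a = 0; heap: [0-8 ALLOC][9-34 FREE]
Op 3: free(a) -> (freed a); heap: [0-34 FREE]
Op 4: b = malloc(10) -> b = 0; heap: [0-9 ALLOC][10-34 FREE]
Op 5: free(b) -> (freed b); heap: [0-34 FREE]
malloc(24): first-fit scan over [0-34 FREE] -> 0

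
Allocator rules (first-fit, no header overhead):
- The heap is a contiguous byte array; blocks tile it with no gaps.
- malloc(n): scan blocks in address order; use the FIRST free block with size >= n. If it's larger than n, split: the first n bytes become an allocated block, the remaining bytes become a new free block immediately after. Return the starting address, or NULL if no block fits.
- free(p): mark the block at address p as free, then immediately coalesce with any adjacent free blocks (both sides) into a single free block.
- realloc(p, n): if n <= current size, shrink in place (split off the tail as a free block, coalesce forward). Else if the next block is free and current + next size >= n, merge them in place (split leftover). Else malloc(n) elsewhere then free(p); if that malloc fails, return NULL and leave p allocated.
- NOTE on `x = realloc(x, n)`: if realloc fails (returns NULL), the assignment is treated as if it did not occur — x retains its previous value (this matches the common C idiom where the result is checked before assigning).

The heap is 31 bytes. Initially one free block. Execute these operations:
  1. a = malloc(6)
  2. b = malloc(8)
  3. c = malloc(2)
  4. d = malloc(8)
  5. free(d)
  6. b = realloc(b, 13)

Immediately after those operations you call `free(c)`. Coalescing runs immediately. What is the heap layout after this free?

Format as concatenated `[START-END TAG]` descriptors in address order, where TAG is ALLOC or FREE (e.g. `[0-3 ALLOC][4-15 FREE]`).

Answer: [0-5 ALLOC][6-15 FREE][16-28 ALLOC][29-30 FREE]

Derivation:
Op 1: a = malloc(6) -> a = 0; heap: [0-5 ALLOC][6-30 FREE]
Op 2: b = malloc(8) -> b = 6; heap: [0-5 ALLOC][6-13 ALLOC][14-30 FREE]
Op 3: c = malloc(2) -> c = 14; heap: [0-5 ALLOC][6-13 ALLOC][14-15 ALLOC][16-30 FREE]
Op 4: d = malloc(8) -> d = 16; heap: [0-5 ALLOC][6-13 ALLOC][14-15 ALLOC][16-23 ALLOC][24-30 FREE]
Op 5: free(d) -> (freed d); heap: [0-5 ALLOC][6-13 ALLOC][14-15 ALLOC][16-30 FREE]
Op 6: b = realloc(b, 13) -> b = 16; heap: [0-5 ALLOC][6-13 FREE][14-15 ALLOC][16-28 ALLOC][29-30 FREE]
free(c): c = 14 -> block [14-15 ALLOC]; mark free, coalesce with adjacent free neighbors -> [0-5 ALLOC][6-15 FREE][16-28 ALLOC][29-30 FREE]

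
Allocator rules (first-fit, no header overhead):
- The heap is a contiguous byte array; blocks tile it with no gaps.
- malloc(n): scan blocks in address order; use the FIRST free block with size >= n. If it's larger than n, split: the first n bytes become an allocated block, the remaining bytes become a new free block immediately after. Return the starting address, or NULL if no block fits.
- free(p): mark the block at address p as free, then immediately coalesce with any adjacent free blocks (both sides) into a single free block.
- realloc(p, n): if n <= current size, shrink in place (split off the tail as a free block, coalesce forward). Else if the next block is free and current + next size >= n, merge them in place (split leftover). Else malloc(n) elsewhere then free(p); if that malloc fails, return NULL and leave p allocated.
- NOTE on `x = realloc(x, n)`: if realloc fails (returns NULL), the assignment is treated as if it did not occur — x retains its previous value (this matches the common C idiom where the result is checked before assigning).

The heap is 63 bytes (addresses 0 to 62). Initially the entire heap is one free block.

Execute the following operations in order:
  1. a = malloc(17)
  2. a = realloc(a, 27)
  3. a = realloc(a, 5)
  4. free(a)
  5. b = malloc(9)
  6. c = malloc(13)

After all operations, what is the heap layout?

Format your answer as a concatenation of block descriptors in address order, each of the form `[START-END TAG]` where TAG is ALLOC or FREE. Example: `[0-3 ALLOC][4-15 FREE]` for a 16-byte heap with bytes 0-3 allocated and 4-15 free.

Op 1: a = malloc(17) -> a = 0; heap: [0-16 ALLOC][17-62 FREE]
Op 2: a = realloc(a, 27) -> a = 0; heap: [0-26 ALLOC][27-62 FREE]
Op 3: a = realloc(a, 5) -> a = 0; heap: [0-4 ALLOC][5-62 FREE]
Op 4: free(a) -> (freed a); heap: [0-62 FREE]
Op 5: b = malloc(9) -> b = 0; heap: [0-8 ALLOC][9-62 FREE]
Op 6: c = malloc(13) -> c = 9; heap: [0-8 ALLOC][9-21 ALLOC][22-62 FREE]

Answer: [0-8 ALLOC][9-21 ALLOC][22-62 FREE]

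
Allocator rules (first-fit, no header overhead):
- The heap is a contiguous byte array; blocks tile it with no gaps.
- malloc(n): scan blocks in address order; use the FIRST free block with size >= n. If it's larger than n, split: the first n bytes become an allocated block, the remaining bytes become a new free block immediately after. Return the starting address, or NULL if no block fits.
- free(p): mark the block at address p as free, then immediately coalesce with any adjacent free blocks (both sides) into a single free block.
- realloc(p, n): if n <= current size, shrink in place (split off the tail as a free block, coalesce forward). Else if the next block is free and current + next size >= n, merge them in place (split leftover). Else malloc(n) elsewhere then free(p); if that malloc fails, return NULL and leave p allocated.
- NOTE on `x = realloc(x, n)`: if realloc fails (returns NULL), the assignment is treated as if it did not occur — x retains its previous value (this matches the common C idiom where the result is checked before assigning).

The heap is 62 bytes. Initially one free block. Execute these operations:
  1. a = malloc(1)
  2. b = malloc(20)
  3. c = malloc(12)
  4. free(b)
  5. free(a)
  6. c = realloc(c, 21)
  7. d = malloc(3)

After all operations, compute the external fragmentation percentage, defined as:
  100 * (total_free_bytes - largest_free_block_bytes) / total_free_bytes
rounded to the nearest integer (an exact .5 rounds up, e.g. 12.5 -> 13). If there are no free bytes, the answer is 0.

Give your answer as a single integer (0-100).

Op 1: a = malloc(1) -> a = 0; heap: [0-0 ALLOC][1-61 FREE]
Op 2: b = malloc(20) -> b = 1; heap: [0-0 ALLOC][1-20 ALLOC][21-61 FREE]
Op 3: c = malloc(12) -> c = 21; heap: [0-0 ALLOC][1-20 ALLOC][21-32 ALLOC][33-61 FREE]
Op 4: free(b) -> (freed b); heap: [0-0 ALLOC][1-20 FREE][21-32 ALLOC][33-61 FREE]
Op 5: free(a) -> (freed a); heap: [0-20 FREE][21-32 ALLOC][33-61 FREE]
Op 6: c = realloc(c, 21) -> c = 21; heap: [0-20 FREE][21-41 ALLOC][42-61 FREE]
Op 7: d = malloc(3) -> d = 0; heap: [0-2 ALLOC][3-20 FREE][21-41 ALLOC][42-61 FREE]
Free blocks: [18 20] total_free=38 largest=20 -> 100*(38-20)/38 = 1800/38 ≈ 47.368 -> rounds to 47

Answer: 47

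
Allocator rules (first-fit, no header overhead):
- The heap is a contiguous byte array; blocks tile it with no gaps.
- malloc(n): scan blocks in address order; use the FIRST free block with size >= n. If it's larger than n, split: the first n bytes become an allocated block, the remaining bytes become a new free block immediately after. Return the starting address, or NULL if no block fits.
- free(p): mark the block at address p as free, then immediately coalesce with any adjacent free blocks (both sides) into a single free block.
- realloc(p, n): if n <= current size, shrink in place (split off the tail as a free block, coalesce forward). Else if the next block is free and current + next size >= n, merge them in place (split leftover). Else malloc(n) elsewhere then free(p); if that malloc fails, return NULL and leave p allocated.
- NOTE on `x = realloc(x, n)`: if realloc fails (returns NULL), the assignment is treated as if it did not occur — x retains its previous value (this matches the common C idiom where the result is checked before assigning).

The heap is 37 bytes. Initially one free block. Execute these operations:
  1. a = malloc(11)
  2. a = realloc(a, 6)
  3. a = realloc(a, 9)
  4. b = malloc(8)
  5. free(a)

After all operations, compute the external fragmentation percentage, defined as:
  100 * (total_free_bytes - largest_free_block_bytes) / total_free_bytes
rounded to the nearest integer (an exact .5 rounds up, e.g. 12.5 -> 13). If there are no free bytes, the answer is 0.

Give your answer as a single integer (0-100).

Op 1: a = malloc(11) -> a = 0; heap: [0-10 ALLOC][11-36 FREE]
Op 2: a = realloc(a, 6) -> a = 0; heap: [0-5 ALLOC][6-36 FREE]
Op 3: a = realloc(a, 9) -> a = 0; heap: [0-8 ALLOC][9-36 FREE]
Op 4: b = malloc(8) -> b = 9; heap: [0-8 ALLOC][9-16 ALLOC][17-36 FREE]
Op 5: free(a) -> (freed a); heap: [0-8 FREE][9-16 ALLOC][17-36 FREE]
Free blocks: [9 20] total_free=29 largest=20 -> 100*(29-20)/29 = 900/29 ≈ 31.034 -> rounds to 31

Answer: 31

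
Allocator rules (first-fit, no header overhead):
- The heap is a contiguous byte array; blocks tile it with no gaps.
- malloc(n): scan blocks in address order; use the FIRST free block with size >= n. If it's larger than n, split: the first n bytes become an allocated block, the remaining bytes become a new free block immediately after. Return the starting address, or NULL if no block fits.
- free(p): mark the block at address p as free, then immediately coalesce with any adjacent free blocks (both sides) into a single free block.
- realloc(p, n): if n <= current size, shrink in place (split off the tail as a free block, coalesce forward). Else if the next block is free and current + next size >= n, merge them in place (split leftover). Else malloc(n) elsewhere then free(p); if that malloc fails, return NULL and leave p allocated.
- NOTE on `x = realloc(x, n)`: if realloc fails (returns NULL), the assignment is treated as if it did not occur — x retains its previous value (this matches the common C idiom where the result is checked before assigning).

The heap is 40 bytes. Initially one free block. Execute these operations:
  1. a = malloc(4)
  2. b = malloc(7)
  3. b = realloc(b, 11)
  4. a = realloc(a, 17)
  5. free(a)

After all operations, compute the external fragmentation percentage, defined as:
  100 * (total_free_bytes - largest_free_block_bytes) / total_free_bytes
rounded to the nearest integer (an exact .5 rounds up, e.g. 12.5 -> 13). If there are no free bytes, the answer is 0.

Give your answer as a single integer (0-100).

Answer: 14

Derivation:
Op 1: a = malloc(4) -> a = 0; heap: [0-3 ALLOC][4-39 FREE]
Op 2: b = malloc(7) -> b = 4; heap: [0-3 ALLOC][4-10 ALLOC][11-39 FREE]
Op 3: b = realloc(b, 11) -> b = 4; heap: [0-3 ALLOC][4-14 ALLOC][15-39 FREE]
Op 4: a = realloc(a, 17) -> a = 15; heap: [0-3 FREE][4-14 ALLOC][15-31 ALLOC][32-39 FREE]
Op 5: free(a) -> (freed a); heap: [0-3 FREE][4-14 ALLOC][15-39 FREE]
Free blocks: [4 25] total_free=29 largest=25 -> 100*(29-25)/29 = 400/29 ≈ 13.793 -> rounds to 14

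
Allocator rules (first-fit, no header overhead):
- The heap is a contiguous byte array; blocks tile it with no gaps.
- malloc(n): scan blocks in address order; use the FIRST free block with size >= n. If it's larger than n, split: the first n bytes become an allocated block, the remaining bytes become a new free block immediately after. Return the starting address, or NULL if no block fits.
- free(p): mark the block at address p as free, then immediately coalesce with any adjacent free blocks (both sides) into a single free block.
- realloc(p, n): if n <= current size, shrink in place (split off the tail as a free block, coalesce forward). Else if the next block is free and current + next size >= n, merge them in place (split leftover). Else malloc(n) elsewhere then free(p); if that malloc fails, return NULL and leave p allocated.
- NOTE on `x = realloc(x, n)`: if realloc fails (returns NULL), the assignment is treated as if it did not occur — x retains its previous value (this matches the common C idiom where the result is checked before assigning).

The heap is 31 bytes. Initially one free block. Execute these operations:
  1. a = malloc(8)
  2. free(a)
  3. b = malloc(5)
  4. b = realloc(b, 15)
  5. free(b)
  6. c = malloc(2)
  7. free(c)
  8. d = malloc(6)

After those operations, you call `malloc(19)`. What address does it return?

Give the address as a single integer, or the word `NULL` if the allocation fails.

Op 1: a = malloc(8) -> a = 0; heap: [0-7 ALLOC][8-30 FREE]
Op 2: free(a) -> (freed a); heap: [0-30 FREE]
Op 3: b = malloc(5) -> b = 0; heap: [0-4 ALLOC][5-30 FREE]
Op 4: b = realloc(b, 15) -> b = 0; heap: [0-14 ALLOC][15-30 FREE]
Op 5: free(b) -> (freed b); heap: [0-30 FREE]
Op 6: c = malloc(2) -> c = 0; heap: [0-1 ALLOC][2-30 FREE]
Op 7: free(c) -> (freed c); heap: [0-30 FREE]
Op 8: d = malloc(6) -> d = 0; heap: [0-5 ALLOC][6-30 FREE]
malloc(19): first-fit scan over [0-5 ALLOC][6-30 FREE] -> 6

Answer: 6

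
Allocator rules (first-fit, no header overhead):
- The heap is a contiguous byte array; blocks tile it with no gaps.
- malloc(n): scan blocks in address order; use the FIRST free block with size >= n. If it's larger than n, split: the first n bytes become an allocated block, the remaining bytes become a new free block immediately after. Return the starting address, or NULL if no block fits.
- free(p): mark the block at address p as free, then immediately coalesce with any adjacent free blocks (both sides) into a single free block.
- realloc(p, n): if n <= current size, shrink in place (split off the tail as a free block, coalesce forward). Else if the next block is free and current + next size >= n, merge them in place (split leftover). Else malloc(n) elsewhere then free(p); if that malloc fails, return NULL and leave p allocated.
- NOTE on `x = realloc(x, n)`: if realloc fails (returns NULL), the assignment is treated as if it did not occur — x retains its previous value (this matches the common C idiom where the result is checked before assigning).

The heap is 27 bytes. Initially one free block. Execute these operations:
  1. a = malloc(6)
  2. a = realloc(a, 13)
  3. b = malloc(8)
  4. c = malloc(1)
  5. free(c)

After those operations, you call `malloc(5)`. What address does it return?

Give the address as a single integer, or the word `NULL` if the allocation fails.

Op 1: a = malloc(6) -> a = 0; heap: [0-5 ALLOC][6-26 FREE]
Op 2: a = realloc(a, 13) -> a = 0; heap: [0-12 ALLOC][13-26 FREE]
Op 3: b = malloc(8) -> b = 13; heap: [0-12 ALLOC][13-20 ALLOC][21-26 FREE]
Op 4: c = malloc(1) -> c = 21; heap: [0-12 ALLOC][13-20 ALLOC][21-21 ALLOC][22-26 FREE]
Op 5: free(c) -> (freed c); heap: [0-12 ALLOC][13-20 ALLOC][21-26 FREE]
malloc(5): first-fit scan over [0-12 ALLOC][13-20 ALLOC][21-26 FREE] -> 21

Answer: 21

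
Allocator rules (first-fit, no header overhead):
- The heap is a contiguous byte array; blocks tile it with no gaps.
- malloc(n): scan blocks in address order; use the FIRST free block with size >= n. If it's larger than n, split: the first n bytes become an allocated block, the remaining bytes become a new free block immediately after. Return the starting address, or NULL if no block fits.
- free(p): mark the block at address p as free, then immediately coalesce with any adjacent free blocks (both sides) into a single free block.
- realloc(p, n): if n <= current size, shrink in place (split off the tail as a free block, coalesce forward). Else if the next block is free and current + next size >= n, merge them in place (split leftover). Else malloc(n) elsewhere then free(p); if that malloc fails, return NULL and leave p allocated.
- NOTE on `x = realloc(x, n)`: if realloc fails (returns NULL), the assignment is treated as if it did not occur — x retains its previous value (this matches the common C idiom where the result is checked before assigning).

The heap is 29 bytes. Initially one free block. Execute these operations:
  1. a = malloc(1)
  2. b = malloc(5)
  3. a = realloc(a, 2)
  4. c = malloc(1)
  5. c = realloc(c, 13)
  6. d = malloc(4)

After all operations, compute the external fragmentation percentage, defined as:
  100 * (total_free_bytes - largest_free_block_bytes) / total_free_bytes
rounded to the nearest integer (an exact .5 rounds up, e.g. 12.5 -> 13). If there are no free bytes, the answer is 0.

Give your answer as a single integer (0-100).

Op 1: a = malloc(1) -> a = 0; heap: [0-0 ALLOC][1-28 FREE]
Op 2: b = malloc(5) -> b = 1; heap: [0-0 ALLOC][1-5 ALLOC][6-28 FREE]
Op 3: a = realloc(a, 2) -> a = 6; heap: [0-0 FREE][1-5 ALLOC][6-7 ALLOC][8-28 FREE]
Op 4: c = malloc(1) -> c = 0; heap: [0-0 ALLOC][1-5 ALLOC][6-7 ALLOC][8-28 FREE]
Op 5: c = realloc(c, 13) -> c = 8; heap: [0-0 FREE][1-5 ALLOC][6-7 ALLOC][8-20 ALLOC][21-28 FREE]
Op 6: d = malloc(4) -> d = 21; heap: [0-0 FREE][1-5 ALLOC][6-7 ALLOC][8-20 ALLOC][21-24 ALLOC][25-28 FREE]
Free blocks: [1 4] total_free=5 largest=4 -> 100*(5-4)/5 = 100/5 = 20

Answer: 20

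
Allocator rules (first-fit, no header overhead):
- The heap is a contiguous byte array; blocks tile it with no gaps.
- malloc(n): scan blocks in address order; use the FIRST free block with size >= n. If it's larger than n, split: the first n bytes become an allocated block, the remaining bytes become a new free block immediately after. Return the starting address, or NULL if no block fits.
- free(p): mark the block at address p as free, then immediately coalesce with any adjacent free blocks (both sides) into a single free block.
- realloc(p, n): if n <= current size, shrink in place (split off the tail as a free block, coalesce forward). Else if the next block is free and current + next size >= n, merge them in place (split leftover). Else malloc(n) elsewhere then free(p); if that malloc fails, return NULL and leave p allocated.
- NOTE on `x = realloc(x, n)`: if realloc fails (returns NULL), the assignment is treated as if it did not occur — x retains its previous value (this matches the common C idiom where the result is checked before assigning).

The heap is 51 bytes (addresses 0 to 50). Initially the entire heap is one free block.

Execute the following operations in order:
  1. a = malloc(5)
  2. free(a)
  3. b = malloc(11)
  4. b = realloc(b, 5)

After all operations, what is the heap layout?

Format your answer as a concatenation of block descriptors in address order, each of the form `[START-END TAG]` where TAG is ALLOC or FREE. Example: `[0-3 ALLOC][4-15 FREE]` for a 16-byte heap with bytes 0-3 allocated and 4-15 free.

Op 1: a = malloc(5) -> a = 0; heap: [0-4 ALLOC][5-50 FREE]
Op 2: free(a) -> (freed a); heap: [0-50 FREE]
Op 3: b = malloc(11) -> b = 0; heap: [0-10 ALLOC][11-50 FREE]
Op 4: b = realloc(b, 5) -> b = 0; heap: [0-4 ALLOC][5-50 FREE]

Answer: [0-4 ALLOC][5-50 FREE]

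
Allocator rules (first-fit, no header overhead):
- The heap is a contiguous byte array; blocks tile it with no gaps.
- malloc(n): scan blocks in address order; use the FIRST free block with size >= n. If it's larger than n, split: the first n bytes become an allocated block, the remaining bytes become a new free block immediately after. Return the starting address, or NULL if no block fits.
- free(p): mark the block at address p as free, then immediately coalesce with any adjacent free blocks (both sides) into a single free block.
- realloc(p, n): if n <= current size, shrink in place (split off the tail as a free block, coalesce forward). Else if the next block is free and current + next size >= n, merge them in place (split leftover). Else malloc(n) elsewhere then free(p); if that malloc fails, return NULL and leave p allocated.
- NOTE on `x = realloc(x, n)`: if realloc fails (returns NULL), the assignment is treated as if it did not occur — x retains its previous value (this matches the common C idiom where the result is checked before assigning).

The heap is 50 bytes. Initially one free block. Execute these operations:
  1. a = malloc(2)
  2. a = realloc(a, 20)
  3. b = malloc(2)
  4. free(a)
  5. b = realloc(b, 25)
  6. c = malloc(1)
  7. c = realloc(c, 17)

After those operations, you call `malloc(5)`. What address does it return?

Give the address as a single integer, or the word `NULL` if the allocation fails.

Answer: 45

Derivation:
Op 1: a = malloc(2) -> a = 0; heap: [0-1 ALLOC][2-49 FREE]
Op 2: a = realloc(a, 20) -> a = 0; heap: [0-19 ALLOC][20-49 FREE]
Op 3: b = malloc(2) -> b = 20; heap: [0-19 ALLOC][20-21 ALLOC][22-49 FREE]
Op 4: free(a) -> (freed a); heap: [0-19 FREE][20-21 ALLOC][22-49 FREE]
Op 5: b = realloc(b, 25) -> b = 20; heap: [0-19 FREE][20-44 ALLOC][45-49 FREE]
Op 6: c = malloc(1) -> c = 0; heap: [0-0 ALLOC][1-19 FREE][20-44 ALLOC][45-49 FREE]
Op 7: c = realloc(c, 17) -> c = 0; heap: [0-16 ALLOC][17-19 FREE][20-44 ALLOC][45-49 FREE]
malloc(5): first-fit scan over [0-16 ALLOC][17-19 FREE][20-44 ALLOC][45-49 FREE] -> 45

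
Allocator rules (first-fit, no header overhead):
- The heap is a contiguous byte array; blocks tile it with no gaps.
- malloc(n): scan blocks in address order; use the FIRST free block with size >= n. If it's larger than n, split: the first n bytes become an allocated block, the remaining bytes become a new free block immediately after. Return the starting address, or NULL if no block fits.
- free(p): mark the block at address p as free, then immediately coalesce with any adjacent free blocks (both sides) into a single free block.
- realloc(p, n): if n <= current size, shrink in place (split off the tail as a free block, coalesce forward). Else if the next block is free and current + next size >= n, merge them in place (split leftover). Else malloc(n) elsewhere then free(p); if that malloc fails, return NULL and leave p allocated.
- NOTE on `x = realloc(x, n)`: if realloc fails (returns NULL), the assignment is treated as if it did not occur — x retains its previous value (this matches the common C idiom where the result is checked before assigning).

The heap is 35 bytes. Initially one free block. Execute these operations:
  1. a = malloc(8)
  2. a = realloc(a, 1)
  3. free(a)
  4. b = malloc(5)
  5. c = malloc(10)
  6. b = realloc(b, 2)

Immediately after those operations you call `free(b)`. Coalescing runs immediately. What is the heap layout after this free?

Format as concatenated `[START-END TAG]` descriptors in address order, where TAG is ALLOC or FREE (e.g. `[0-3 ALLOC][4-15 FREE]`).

Answer: [0-4 FREE][5-14 ALLOC][15-34 FREE]

Derivation:
Op 1: a = malloc(8) -> a = 0; heap: [0-7 ALLOC][8-34 FREE]
Op 2: a = realloc(a, 1) -> a = 0; heap: [0-0 ALLOC][1-34 FREE]
Op 3: free(a) -> (freed a); heap: [0-34 FREE]
Op 4: b = malloc(5) -> b = 0; heap: [0-4 ALLOC][5-34 FREE]
Op 5: c = malloc(10) -> c = 5; heap: [0-4 ALLOC][5-14 ALLOC][15-34 FREE]
Op 6: b = realloc(b, 2) -> b = 0; heap: [0-1 ALLOC][2-4 FREE][5-14 ALLOC][15-34 FREE]
free(b): b = 0 -> block [0-1 ALLOC]; mark free, coalesce with adjacent free neighbors -> [0-4 FREE][5-14 ALLOC][15-34 FREE]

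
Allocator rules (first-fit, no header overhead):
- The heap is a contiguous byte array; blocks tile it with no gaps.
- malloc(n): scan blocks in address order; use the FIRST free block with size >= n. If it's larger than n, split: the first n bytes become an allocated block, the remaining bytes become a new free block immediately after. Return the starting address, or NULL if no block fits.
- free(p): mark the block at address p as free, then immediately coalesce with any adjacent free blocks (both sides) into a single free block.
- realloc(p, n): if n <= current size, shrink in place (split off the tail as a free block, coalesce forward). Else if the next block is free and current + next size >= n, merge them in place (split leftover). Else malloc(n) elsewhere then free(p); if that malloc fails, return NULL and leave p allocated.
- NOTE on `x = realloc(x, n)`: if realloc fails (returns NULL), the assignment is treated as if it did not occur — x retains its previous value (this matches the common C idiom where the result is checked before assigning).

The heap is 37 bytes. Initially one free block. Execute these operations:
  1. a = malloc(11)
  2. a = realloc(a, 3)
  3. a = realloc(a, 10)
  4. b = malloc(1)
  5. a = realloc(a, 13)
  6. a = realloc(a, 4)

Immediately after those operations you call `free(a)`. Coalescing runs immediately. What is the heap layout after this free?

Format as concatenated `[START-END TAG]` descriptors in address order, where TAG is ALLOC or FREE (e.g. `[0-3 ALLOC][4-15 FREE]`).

Op 1: a = malloc(11) -> a = 0; heap: [0-10 ALLOC][11-36 FREE]
Op 2: a = realloc(a, 3) -> a = 0; heap: [0-2 ALLOC][3-36 FREE]
Op 3: a = realloc(a, 10) -> a = 0; heap: [0-9 ALLOC][10-36 FREE]
Op 4: b = malloc(1) -> b = 10; heap: [0-9 ALLOC][10-10 ALLOC][11-36 FREE]
Op 5: a = realloc(a, 13) -> a = 11; heap: [0-9 FREE][10-10 ALLOC][11-23 ALLOC][24-36 FREE]
Op 6: a = realloc(a, 4) -> a = 11; heap: [0-9 FREE][10-10 ALLOC][11-14 ALLOC][15-36 FREE]
free(a): a = 11 -> block [11-14 ALLOC]; mark free, coalesce with adjacent free neighbors -> [0-9 FREE][10-10 ALLOC][11-36 FREE]

Answer: [0-9 FREE][10-10 ALLOC][11-36 FREE]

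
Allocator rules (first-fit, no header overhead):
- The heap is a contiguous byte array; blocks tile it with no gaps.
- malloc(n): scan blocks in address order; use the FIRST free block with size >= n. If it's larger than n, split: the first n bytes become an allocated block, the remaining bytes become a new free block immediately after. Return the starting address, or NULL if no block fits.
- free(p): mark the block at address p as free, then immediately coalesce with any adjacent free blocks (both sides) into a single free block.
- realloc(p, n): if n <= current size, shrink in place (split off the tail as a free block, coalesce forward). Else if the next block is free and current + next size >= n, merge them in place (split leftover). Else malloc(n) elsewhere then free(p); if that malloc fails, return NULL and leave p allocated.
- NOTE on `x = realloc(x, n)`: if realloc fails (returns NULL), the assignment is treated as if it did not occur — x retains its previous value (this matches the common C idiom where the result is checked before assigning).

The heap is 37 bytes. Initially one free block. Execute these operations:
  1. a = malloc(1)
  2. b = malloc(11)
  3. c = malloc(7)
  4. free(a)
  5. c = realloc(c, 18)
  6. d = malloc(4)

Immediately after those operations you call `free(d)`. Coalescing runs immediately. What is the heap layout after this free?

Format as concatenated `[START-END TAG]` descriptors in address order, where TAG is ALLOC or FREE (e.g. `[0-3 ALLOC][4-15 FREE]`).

Op 1: a = malloc(1) -> a = 0; heap: [0-0 ALLOC][1-36 FREE]
Op 2: b = malloc(11) -> b = 1; heap: [0-0 ALLOC][1-11 ALLOC][12-36 FREE]
Op 3: c = malloc(7) -> c = 12; heap: [0-0 ALLOC][1-11 ALLOC][12-18 ALLOC][19-36 FREE]
Op 4: free(a) -> (freed a); heap: [0-0 FREE][1-11 ALLOC][12-18 ALLOC][19-36 FREE]
Op 5: c = realloc(c, 18) -> c = 12; heap: [0-0 FREE][1-11 ALLOC][12-29 ALLOC][30-36 FREE]
Op 6: d = malloc(4) -> d = 30; heap: [0-0 FREE][1-11 ALLOC][12-29 ALLOC][30-33 ALLOC][34-36 FREE]
free(d): d = 30 -> block [30-33 ALLOC]; mark free, coalesce with adjacent free neighbors -> [0-0 FREE][1-11 ALLOC][12-29 ALLOC][30-36 FREE]

Answer: [0-0 FREE][1-11 ALLOC][12-29 ALLOC][30-36 FREE]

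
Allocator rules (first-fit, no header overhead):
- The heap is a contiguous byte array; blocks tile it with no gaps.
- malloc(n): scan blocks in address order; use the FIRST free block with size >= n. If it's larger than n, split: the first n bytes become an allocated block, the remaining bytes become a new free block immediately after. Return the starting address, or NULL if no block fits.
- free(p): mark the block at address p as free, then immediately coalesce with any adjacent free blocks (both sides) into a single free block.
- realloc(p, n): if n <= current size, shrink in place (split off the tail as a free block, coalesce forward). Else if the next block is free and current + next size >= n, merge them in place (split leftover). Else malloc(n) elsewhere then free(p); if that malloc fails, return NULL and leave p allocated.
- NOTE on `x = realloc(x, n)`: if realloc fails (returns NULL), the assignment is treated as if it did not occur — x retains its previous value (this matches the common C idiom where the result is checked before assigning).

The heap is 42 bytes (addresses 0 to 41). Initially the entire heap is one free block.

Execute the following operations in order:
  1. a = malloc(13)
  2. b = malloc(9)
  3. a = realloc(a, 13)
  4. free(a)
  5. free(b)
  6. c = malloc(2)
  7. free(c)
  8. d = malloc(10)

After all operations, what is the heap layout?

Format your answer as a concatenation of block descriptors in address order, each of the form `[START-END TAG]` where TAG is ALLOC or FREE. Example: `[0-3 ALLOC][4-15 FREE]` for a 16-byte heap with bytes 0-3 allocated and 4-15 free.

Op 1: a = malloc(13) -> a = 0; heap: [0-12 ALLOC][13-41 FREE]
Op 2: b = malloc(9) -> b = 13; heap: [0-12 ALLOC][13-21 ALLOC][22-41 FREE]
Op 3: a = realloc(a, 13) -> a = 0; heap: [0-12 ALLOC][13-21 ALLOC][22-41 FREE]
Op 4: free(a) -> (freed a); heap: [0-12 FREE][13-21 ALLOC][22-41 FREE]
Op 5: free(b) -> (freed b); heap: [0-41 FREE]
Op 6: c = malloc(2) -> c = 0; heap: [0-1 ALLOC][2-41 FREE]
Op 7: free(c) -> (freed c); heap: [0-41 FREE]
Op 8: d = malloc(10) -> d = 0; heap: [0-9 ALLOC][10-41 FREE]

Answer: [0-9 ALLOC][10-41 FREE]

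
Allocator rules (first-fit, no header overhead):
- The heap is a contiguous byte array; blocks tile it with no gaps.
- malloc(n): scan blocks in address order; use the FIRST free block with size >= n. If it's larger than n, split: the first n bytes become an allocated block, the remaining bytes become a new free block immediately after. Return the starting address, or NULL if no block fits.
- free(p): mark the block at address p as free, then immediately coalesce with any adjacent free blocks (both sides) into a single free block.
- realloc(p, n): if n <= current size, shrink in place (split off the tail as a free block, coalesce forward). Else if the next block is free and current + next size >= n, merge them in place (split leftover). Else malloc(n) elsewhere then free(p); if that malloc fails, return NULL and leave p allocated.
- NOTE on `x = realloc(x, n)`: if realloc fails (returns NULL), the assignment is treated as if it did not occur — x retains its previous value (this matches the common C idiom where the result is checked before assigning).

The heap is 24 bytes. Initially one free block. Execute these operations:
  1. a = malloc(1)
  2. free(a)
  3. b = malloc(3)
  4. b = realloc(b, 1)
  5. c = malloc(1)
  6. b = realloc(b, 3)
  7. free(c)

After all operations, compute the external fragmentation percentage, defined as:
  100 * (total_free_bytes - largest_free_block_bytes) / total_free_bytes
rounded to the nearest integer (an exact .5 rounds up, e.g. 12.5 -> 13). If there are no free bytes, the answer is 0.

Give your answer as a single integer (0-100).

Op 1: a = malloc(1) -> a = 0; heap: [0-0 ALLOC][1-23 FREE]
Op 2: free(a) -> (freed a); heap: [0-23 FREE]
Op 3: b = malloc(3) -> b = 0; heap: [0-2 ALLOC][3-23 FREE]
Op 4: b = realloc(b, 1) -> b = 0; heap: [0-0 ALLOC][1-23 FREE]
Op 5: c = malloc(1) -> c = 1; heap: [0-0 ALLOC][1-1 ALLOC][2-23 FREE]
Op 6: b = realloc(b, 3) -> b = 2; heap: [0-0 FREE][1-1 ALLOC][2-4 ALLOC][5-23 FREE]
Op 7: free(c) -> (freed c); heap: [0-1 FREE][2-4 ALLOC][5-23 FREE]
Free blocks: [2 19] total_free=21 largest=19 -> 100*(21-19)/21 = 200/21 ≈ 9.524 -> rounds to 10

Answer: 10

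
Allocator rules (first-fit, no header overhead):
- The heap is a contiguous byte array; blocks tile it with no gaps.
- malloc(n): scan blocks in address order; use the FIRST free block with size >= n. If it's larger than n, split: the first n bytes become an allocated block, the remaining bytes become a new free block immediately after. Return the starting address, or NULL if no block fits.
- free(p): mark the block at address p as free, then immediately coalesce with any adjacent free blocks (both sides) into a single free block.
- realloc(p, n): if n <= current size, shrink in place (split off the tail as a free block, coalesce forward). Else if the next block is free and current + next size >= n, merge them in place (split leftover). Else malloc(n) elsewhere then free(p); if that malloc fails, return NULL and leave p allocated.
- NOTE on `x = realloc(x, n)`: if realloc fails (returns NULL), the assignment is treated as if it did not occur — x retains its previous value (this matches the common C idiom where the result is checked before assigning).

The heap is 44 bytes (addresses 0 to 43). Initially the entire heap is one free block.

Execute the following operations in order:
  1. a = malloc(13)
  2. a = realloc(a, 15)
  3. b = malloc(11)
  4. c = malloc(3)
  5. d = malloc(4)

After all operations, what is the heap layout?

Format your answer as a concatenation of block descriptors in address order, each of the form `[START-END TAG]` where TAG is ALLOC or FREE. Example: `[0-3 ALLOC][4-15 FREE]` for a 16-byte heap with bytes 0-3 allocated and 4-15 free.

Op 1: a = malloc(13) -> a = 0; heap: [0-12 ALLOC][13-43 FREE]
Op 2: a = realloc(a, 15) -> a = 0; heap: [0-14 ALLOC][15-43 FREE]
Op 3: b = malloc(11) -> b = 15; heap: [0-14 ALLOC][15-25 ALLOC][26-43 FREE]
Op 4: c = malloc(3) -> c = 26; heap: [0-14 ALLOC][15-25 ALLOC][26-28 ALLOC][29-43 FREE]
Op 5: d = malloc(4) -> d = 29; heap: [0-14 ALLOC][15-25 ALLOC][26-28 ALLOC][29-32 ALLOC][33-43 FREE]

Answer: [0-14 ALLOC][15-25 ALLOC][26-28 ALLOC][29-32 ALLOC][33-43 FREE]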